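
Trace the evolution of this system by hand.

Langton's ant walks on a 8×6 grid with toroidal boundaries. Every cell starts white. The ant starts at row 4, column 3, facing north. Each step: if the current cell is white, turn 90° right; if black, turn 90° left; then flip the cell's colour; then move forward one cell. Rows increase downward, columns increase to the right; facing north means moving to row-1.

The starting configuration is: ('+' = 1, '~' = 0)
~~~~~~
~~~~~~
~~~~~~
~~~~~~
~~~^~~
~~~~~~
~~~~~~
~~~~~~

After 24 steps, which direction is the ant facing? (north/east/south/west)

gen 0: ~~~~~~
~~~~~~
~~~~~~
~~~~~~
~~~^~~
~~~~~~
~~~~~~
~~~~~~
gen 1: ~~~~~~
~~~~~~
~~~~~~
~~~~~~
~~~+>~
~~~~~~
~~~~~~
~~~~~~
gen 2: ~~~~~~
~~~~~~
~~~~~~
~~~~~~
~~~++~
~~~~v~
~~~~~~
~~~~~~
gen 3: ~~~~~~
~~~~~~
~~~~~~
~~~~~~
~~~++~
~~~<+~
~~~~~~
~~~~~~
gen 4: ~~~~~~
~~~~~~
~~~~~~
~~~~~~
~~~^+~
~~~++~
~~~~~~
~~~~~~
gen 5: ~~~~~~
~~~~~~
~~~~~~
~~~~~~
~~<~+~
~~~++~
~~~~~~
~~~~~~
gen 6: ~~~~~~
~~~~~~
~~~~~~
~~^~~~
~~+~+~
~~~++~
~~~~~~
~~~~~~
gen 7: ~~~~~~
~~~~~~
~~~~~~
~~+>~~
~~+~+~
~~~++~
~~~~~~
~~~~~~
gen 8: ~~~~~~
~~~~~~
~~~~~~
~~++~~
~~+v+~
~~~++~
~~~~~~
~~~~~~
gen 9: ~~~~~~
~~~~~~
~~~~~~
~~++~~
~~<++~
~~~++~
~~~~~~
~~~~~~
gen 10: ~~~~~~
~~~~~~
~~~~~~
~~++~~
~~~++~
~~v++~
~~~~~~
~~~~~~
gen 11: ~~~~~~
~~~~~~
~~~~~~
~~++~~
~~~++~
~<+++~
~~~~~~
~~~~~~
gen 12: ~~~~~~
~~~~~~
~~~~~~
~~++~~
~^~++~
~++++~
~~~~~~
~~~~~~
gen 13: ~~~~~~
~~~~~~
~~~~~~
~~++~~
~+>++~
~++++~
~~~~~~
~~~~~~
gen 14: ~~~~~~
~~~~~~
~~~~~~
~~++~~
~++++~
~+v++~
~~~~~~
~~~~~~
gen 15: ~~~~~~
~~~~~~
~~~~~~
~~++~~
~++++~
~+~>+~
~~~~~~
~~~~~~
gen 16: ~~~~~~
~~~~~~
~~~~~~
~~++~~
~++^+~
~+~~+~
~~~~~~
~~~~~~
gen 17: ~~~~~~
~~~~~~
~~~~~~
~~++~~
~+<~+~
~+~~+~
~~~~~~
~~~~~~
gen 18: ~~~~~~
~~~~~~
~~~~~~
~~++~~
~+~~+~
~+v~+~
~~~~~~
~~~~~~
gen 19: ~~~~~~
~~~~~~
~~~~~~
~~++~~
~+~~+~
~<+~+~
~~~~~~
~~~~~~
gen 20: ~~~~~~
~~~~~~
~~~~~~
~~++~~
~+~~+~
~~+~+~
~v~~~~
~~~~~~
gen 21: ~~~~~~
~~~~~~
~~~~~~
~~++~~
~+~~+~
~~+~+~
<+~~~~
~~~~~~
gen 22: ~~~~~~
~~~~~~
~~~~~~
~~++~~
~+~~+~
^~+~+~
++~~~~
~~~~~~
gen 23: ~~~~~~
~~~~~~
~~~~~~
~~++~~
~+~~+~
+>+~+~
++~~~~
~~~~~~
gen 24: ~~~~~~
~~~~~~
~~~~~~
~~++~~
~+~~+~
+++~+~
+v~~~~
~~~~~~

south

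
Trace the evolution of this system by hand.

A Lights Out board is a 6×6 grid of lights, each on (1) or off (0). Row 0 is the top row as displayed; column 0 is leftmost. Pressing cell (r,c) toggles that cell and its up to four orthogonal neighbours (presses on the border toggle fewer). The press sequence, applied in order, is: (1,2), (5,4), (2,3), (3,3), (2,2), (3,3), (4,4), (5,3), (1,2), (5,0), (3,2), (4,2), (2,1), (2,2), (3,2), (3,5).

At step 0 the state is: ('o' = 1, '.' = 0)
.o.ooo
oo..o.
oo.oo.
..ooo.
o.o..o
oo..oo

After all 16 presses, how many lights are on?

14

gen 0: .o.ooo
oo..o.
oo.oo.
..ooo.
o.o..o
oo..oo
gen 1: .ooooo
o.ooo.
ooooo.
..ooo.
o.o..o
oo..oo
gen 2: .ooooo
o.ooo.
ooooo.
..ooo.
o.o.oo
oo.o..
gen 3: .ooooo
o.o.o.
oo....
..o.o.
o.o.oo
oo.o..
gen 4: .ooooo
o.o.o.
oo.o..
...o..
o.oooo
oo.o..
gen 5: .ooooo
o...o.
o.o...
..oo..
o.oooo
oo.o..
gen 6: .ooooo
o...o.
o.oo..
....o.
o.o.oo
oo.o..
gen 7: .ooooo
o...o.
o.oo..
......
o.oo..
oo.oo.
gen 8: .ooooo
o...o.
o.oo..
......
o.o...
ooo...
gen 9: .o.ooo
ooooo.
o..o..
......
o.o...
ooo...
gen 10: .o.ooo
ooooo.
o..o..
......
..o...
..o...
gen 11: .o.ooo
ooooo.
o.oo..
.ooo..
......
..o...
gen 12: .o.ooo
ooooo.
o.oo..
.o.o..
.ooo..
......
gen 13: .o.ooo
o.ooo.
.o.o..
...o..
.ooo..
......
gen 14: .o.ooo
o..oo.
..o...
..oo..
.ooo..
......
gen 15: .o.ooo
o..oo.
......
.o....
.o.o..
......
gen 16: .o.ooo
o..oo.
.....o
.o..oo
.o.o.o
......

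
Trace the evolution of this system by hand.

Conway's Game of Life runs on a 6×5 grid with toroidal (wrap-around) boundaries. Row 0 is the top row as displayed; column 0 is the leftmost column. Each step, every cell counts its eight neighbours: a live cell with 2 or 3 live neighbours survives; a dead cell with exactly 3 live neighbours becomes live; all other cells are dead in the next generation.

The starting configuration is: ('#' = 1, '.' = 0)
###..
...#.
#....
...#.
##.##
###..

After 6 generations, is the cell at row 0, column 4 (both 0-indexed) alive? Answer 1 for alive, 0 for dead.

[0] ###..
...#.
#....
...#.
##.##
###..
[1] #..##
#.#.#
....#
.###.
...#.
.....
[2] ##.#.
.#...
....#
..###
...#.
...#.
[3] ##..#
.##.#
#.#.#
..#.#
.....
...#.
[4] .#..#
..#..
..#.#
##..#
...#.
#...#
[5] .#.##
###..
..#.#
###.#
.#.#.
#..##
[6] .....
.....
....#
....#
.....
.#...

0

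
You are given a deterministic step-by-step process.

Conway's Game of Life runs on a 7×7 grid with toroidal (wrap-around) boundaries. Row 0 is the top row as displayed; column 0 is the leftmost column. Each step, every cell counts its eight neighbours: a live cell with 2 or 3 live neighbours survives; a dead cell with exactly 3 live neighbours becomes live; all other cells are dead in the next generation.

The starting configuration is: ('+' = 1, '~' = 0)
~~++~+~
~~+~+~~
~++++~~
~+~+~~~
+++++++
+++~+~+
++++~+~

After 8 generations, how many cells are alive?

gen 0: ~~++~+~
~~+~+~~
~++++~~
~+~+~~~
+++++++
+++~+~+
++++~+~
gen 1: ~~~~~++
~~~~~+~
~+~~+~~
~~~~~~+
~~~~~~~
~~~~~~~
~~~~~+~
gen 2: ~~~~+++
~~~~+++
~~~~~+~
~~~~~~~
~~~~~~~
~~~~~~~
~~~~~++
gen 3: +~~~~~~
~~~~~~~
~~~~+++
~~~~~~~
~~~~~~~
~~~~~~~
~~~~+~+
gen 4: ~~~~~~~
~~~~~++
~~~~~+~
~~~~~+~
~~~~~~~
~~~~~~~
~~~~~~~
gen 5: ~~~~~~~
~~~~~++
~~~~++~
~~~~~~~
~~~~~~~
~~~~~~~
~~~~~~~
gen 6: ~~~~~~~
~~~~+++
~~~~+++
~~~~~~~
~~~~~~~
~~~~~~~
~~~~~~~
gen 7: ~~~~~+~
~~~~+~+
~~~~+~+
~~~~~+~
~~~~~~~
~~~~~~~
~~~~~~~
gen 8: ~~~~~+~
~~~~+~+
~~~~+~+
~~~~~+~
~~~~~~~
~~~~~~~
~~~~~~~

6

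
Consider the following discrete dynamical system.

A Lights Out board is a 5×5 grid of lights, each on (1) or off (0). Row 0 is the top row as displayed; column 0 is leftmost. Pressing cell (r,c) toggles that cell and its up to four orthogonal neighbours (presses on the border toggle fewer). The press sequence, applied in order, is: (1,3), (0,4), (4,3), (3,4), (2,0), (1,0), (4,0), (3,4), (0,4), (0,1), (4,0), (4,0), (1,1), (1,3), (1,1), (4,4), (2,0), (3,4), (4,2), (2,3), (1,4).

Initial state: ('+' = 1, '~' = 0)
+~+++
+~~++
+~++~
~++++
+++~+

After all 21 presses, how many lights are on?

step 0: +~+++
+~~++
+~++~
~++++
+++~+
step 1: +~+~+
+~+~~
+~+~~
~++++
+++~+
step 2: +~++~
+~+~+
+~+~~
~++++
+++~+
step 3: +~++~
+~+~+
+~+~~
~++~+
++~+~
step 4: +~++~
+~+~+
+~+~+
~+++~
++~++
step 5: +~++~
~~+~+
~++~+
++++~
++~++
step 6: ~~++~
+++~+
+++~+
++++~
++~++
step 7: ~~++~
+++~+
+++~+
~+++~
~~~++
step 8: ~~++~
+++~+
+++~~
~++~+
~~~+~
step 9: ~~+~+
+++~~
+++~~
~++~+
~~~+~
step 10: ++~~+
+~+~~
+++~~
~++~+
~~~+~
step 11: ++~~+
+~+~~
+++~~
+++~+
++~+~
step 12: ++~~+
+~+~~
+++~~
~++~+
~~~+~
step 13: +~~~+
~+~~~
+~+~~
~++~+
~~~+~
step 14: +~~++
~++++
+~++~
~++~+
~~~+~
step 15: ++~++
+~~++
++++~
~++~+
~~~+~
step 16: ++~++
+~~++
++++~
~++~~
~~~~+
step 17: ++~++
~~~++
~~++~
+++~~
~~~~+
step 18: ++~++
~~~++
~~+++
+++++
~~~~~
step 19: ++~++
~~~++
~~+++
++~++
~+++~
step 20: ++~++
~~~~+
~~~~~
++~~+
~+++~
step 21: ++~+~
~~~+~
~~~~+
++~~+
~+++~

11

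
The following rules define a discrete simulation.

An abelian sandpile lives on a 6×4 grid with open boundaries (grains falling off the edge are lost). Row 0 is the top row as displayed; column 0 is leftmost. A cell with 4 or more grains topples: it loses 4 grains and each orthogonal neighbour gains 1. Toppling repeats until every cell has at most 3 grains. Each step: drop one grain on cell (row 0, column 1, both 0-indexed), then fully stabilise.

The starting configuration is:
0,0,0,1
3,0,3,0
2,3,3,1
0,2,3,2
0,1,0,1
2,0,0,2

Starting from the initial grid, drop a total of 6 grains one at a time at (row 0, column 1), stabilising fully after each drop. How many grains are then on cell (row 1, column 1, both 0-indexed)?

1

k=0  0,0,0,1
3,0,3,0
2,3,3,1
0,2,3,2
0,1,0,1
2,0,0,2
k=1  0,1,0,1
3,0,3,0
2,3,3,1
0,2,3,2
0,1,0,1
2,0,0,2
k=2  0,2,0,1
3,0,3,0
2,3,3,1
0,2,3,2
0,1,0,1
2,0,0,2
k=3  0,3,0,1
3,0,3,0
2,3,3,1
0,2,3,2
0,1,0,1
2,0,0,2
k=4  1,0,1,1
3,1,3,0
2,3,3,1
0,2,3,2
0,1,0,1
2,0,0,2
k=5  1,1,1,1
3,1,3,0
2,3,3,1
0,2,3,2
0,1,0,1
2,0,0,2
k=6  1,2,1,1
3,1,3,0
2,3,3,1
0,2,3,2
0,1,0,1
2,0,0,2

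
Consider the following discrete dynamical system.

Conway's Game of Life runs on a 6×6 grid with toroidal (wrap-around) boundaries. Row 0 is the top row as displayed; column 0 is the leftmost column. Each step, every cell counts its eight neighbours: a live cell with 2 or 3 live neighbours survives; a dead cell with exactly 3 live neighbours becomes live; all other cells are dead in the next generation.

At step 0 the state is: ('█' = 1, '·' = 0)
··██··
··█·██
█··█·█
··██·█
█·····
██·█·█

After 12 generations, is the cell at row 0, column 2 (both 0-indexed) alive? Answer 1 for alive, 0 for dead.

k=0  ··██··
··█·██
█··█·█
··██·█
█·····
██·█·█
k=1  ······
███··█
██····
·███·█
···█··
██·███
k=2  ···█··
··█··█
···██·
·█·██·
······
█·████
k=3  ██····
··█···
·····█
··███·
██····
··████
k=4  ██··██
██····
··█·█·
██████
██····
··████
k=5  ······
··███·
····█·
····█·
······
··██··
k=6  ····█·
···██·
····██
······
···█··
······
k=7  ···██·
···█··
···███
····█·
······
······
k=8  ···██·
··█··█
···█·█
···███
······
······
k=9  ···██·
··█··█
█·██·█
···█·█
····█·
······
k=10  ···██·
███··█
████·█
█·██·█
····█·
···██·
k=11  ██····
······
······
······
··█···
·····█
k=12  █·····
······
······
······
······
██····

0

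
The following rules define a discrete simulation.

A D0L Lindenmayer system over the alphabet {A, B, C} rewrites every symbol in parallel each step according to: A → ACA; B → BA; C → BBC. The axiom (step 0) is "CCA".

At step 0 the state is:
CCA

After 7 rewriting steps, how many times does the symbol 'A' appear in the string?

1354

0) CCA
1) BBCBBCACA
2) BABABBCBABABBCACABBCACA
3) BAACABAACABABABBCBAACABAACABABABBCACABBCACABABABBCACABBCACA
4) BAACAACABBCACABAACAACABBCACABAACABAACABABABBCBAACAACABBCAC…BABABBCACABBCACABAACABAACABABABBCACABBCACABABABBCACABBCACA  (len 157)
5) BAACAACABBCACAACABBCACABABABBCACABBCACABAACAACABBCACAACABB…BABABBCACABBCACABAACABAACABABABBCACABBCACABABABBCACABBCACA  (len 425)
6) BAACAACABBCACAACABBCACABABABBCACABBCACAACABBCACABABABBCACA…BABABBCACABBCACABAACABAACABABABBCACABBCACABABABBCACABBCACA  (len 1151)
7) BAACAACABBCACAACABBCACABABABBCACABBCACAACABBCACABABABBCACA…BABABBCACABBCACABAACABAACABABABBCACABBCACABABABBCACABBCACA  (len 3107)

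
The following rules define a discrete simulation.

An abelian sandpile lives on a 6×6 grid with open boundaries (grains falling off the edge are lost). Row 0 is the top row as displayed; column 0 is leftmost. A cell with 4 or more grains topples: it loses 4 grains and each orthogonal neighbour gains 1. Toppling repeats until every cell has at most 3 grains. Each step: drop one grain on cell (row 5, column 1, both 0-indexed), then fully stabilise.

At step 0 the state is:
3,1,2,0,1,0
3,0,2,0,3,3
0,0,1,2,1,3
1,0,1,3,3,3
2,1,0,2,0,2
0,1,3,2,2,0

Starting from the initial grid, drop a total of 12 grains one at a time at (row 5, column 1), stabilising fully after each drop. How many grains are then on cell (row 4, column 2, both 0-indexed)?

2

gen 0: 3,1,2,0,1,0
3,0,2,0,3,3
0,0,1,2,1,3
1,0,1,3,3,3
2,1,0,2,0,2
0,1,3,2,2,0
gen 1: 3,1,2,0,1,0
3,0,2,0,3,3
0,0,1,2,1,3
1,0,1,3,3,3
2,1,0,2,0,2
0,2,3,2,2,0
gen 2: 3,1,2,0,1,0
3,0,2,0,3,3
0,0,1,2,1,3
1,0,1,3,3,3
2,1,0,2,0,2
0,3,3,2,2,0
gen 3: 3,1,2,0,1,0
3,0,2,0,3,3
0,0,1,2,1,3
1,0,1,3,3,3
2,2,1,2,0,2
1,1,0,3,2,0
gen 4: 3,1,2,0,1,0
3,0,2,0,3,3
0,0,1,2,1,3
1,0,1,3,3,3
2,2,1,2,0,2
1,2,0,3,2,0
gen 5: 3,1,2,0,1,0
3,0,2,0,3,3
0,0,1,2,1,3
1,0,1,3,3,3
2,2,1,2,0,2
1,3,0,3,2,0
gen 6: 3,1,2,0,1,0
3,0,2,0,3,3
0,0,1,2,1,3
1,0,1,3,3,3
2,3,1,2,0,2
2,0,1,3,2,0
gen 7: 3,1,2,0,1,0
3,0,2,0,3,3
0,0,1,2,1,3
1,0,1,3,3,3
2,3,1,2,0,2
2,1,1,3,2,0
gen 8: 3,1,2,0,1,0
3,0,2,0,3,3
0,0,1,2,1,3
1,0,1,3,3,3
2,3,1,2,0,2
2,2,1,3,2,0
gen 9: 3,1,2,0,1,0
3,0,2,0,3,3
0,0,1,2,1,3
1,0,1,3,3,3
2,3,1,2,0,2
2,3,1,3,2,0
gen 10: 3,1,2,0,1,0
3,0,2,0,3,3
0,0,1,2,1,3
1,1,1,3,3,3
3,0,2,2,0,2
3,1,2,3,2,0
gen 11: 3,1,2,0,1,0
3,0,2,0,3,3
0,0,1,2,1,3
1,1,1,3,3,3
3,0,2,2,0,2
3,2,2,3,2,0
gen 12: 3,1,2,0,1,0
3,0,2,0,3,3
0,0,1,2,1,3
1,1,1,3,3,3
3,0,2,2,0,2
3,3,2,3,2,0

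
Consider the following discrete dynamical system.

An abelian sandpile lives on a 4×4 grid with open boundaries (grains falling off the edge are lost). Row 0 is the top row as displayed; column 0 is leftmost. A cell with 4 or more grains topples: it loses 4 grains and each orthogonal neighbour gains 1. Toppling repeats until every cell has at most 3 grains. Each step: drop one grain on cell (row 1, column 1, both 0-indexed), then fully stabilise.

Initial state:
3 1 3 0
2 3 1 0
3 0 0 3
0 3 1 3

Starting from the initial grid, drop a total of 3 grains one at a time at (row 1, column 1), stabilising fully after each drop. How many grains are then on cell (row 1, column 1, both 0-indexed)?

gen 0: 3 1 3 0
2 3 1 0
3 0 0 3
0 3 1 3
gen 1: 3 2 3 0
3 0 2 0
3 1 0 3
0 3 1 3
gen 2: 3 2 3 0
3 1 2 0
3 1 0 3
0 3 1 3
gen 3: 3 2 3 0
3 2 2 0
3 1 0 3
0 3 1 3

2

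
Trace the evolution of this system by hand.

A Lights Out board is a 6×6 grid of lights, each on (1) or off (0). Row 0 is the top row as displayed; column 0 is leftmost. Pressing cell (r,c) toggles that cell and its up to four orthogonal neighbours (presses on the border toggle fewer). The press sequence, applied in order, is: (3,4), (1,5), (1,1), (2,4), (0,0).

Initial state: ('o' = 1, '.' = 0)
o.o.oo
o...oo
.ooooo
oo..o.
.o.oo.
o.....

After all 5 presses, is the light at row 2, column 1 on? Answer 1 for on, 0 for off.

0

t=0: o.o.oo
o...oo
.ooooo
oo..o.
.o.oo.
o.....
t=1: o.o.oo
o...oo
.ooo.o
oo.o.o
.o.o..
o.....
t=2: o.o.o.
o.....
.ooo..
oo.o.o
.o.o..
o.....
t=3: ooo.o.
.oo...
..oo..
oo.o.o
.o.o..
o.....
t=4: ooo.o.
.oo.o.
..o.oo
oo.ooo
.o.o..
o.....
t=5: ..o.o.
ooo.o.
..o.oo
oo.ooo
.o.o..
o.....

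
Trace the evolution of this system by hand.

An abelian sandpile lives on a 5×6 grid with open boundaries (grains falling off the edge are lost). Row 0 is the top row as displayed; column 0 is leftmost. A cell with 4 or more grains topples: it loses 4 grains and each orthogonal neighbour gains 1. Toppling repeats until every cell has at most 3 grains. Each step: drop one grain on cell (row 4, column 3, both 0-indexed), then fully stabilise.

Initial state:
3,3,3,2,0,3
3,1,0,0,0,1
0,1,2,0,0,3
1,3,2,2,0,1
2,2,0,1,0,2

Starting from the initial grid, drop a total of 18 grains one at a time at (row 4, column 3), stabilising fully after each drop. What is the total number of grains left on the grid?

51

t=0: 3,3,3,2,0,3
3,1,0,0,0,1
0,1,2,0,0,3
1,3,2,2,0,1
2,2,0,1,0,2
t=1: 3,3,3,2,0,3
3,1,0,0,0,1
0,1,2,0,0,3
1,3,2,2,0,1
2,2,0,2,0,2
t=2: 3,3,3,2,0,3
3,1,0,0,0,1
0,1,2,0,0,3
1,3,2,2,0,1
2,2,0,3,0,2
t=3: 3,3,3,2,0,3
3,1,0,0,0,1
0,1,2,0,0,3
1,3,2,3,0,1
2,2,1,0,1,2
t=4: 3,3,3,2,0,3
3,1,0,0,0,1
0,1,2,0,0,3
1,3,2,3,0,1
2,2,1,1,1,2
t=5: 3,3,3,2,0,3
3,1,0,0,0,1
0,1,2,0,0,3
1,3,2,3,0,1
2,2,1,2,1,2
t=6: 3,3,3,2,0,3
3,1,0,0,0,1
0,1,2,0,0,3
1,3,2,3,0,1
2,2,1,3,1,2
t=7: 3,3,3,2,0,3
3,1,0,0,0,1
0,1,2,1,0,3
1,3,3,0,1,1
2,2,2,1,2,2
t=8: 3,3,3,2,0,3
3,1,0,0,0,1
0,1,2,1,0,3
1,3,3,0,1,1
2,2,2,2,2,2
t=9: 3,3,3,2,0,3
3,1,0,0,0,1
0,1,2,1,0,3
1,3,3,0,1,1
2,2,2,3,2,2
t=10: 3,3,3,2,0,3
3,1,0,0,0,1
0,1,2,1,0,3
1,3,3,1,1,1
2,2,3,0,3,2
t=11: 3,3,3,2,0,3
3,1,0,0,0,1
0,1,2,1,0,3
1,3,3,1,1,1
2,2,3,1,3,2
t=12: 3,3,3,2,0,3
3,1,0,0,0,1
0,1,2,1,0,3
1,3,3,1,1,1
2,2,3,2,3,2
t=13: 3,3,3,2,0,3
3,1,0,0,0,1
0,1,2,1,0,3
1,3,3,1,1,1
2,2,3,3,3,2
t=14: 3,3,3,2,0,3
3,1,0,0,0,1
0,2,3,1,0,3
2,1,1,3,2,1
3,0,2,2,0,3
t=15: 3,3,3,2,0,3
3,1,0,0,0,1
0,2,3,1,0,3
2,1,1,3,2,1
3,0,2,3,0,3
t=16: 3,3,3,2,0,3
3,1,0,0,0,1
0,2,3,2,0,3
2,1,2,0,3,1
3,0,3,1,1,3
t=17: 3,3,3,2,0,3
3,1,0,0,0,1
0,2,3,2,0,3
2,1,2,0,3,1
3,0,3,2,1,3
t=18: 3,3,3,2,0,3
3,1,0,0,0,1
0,2,3,2,0,3
2,1,2,0,3,1
3,0,3,3,1,3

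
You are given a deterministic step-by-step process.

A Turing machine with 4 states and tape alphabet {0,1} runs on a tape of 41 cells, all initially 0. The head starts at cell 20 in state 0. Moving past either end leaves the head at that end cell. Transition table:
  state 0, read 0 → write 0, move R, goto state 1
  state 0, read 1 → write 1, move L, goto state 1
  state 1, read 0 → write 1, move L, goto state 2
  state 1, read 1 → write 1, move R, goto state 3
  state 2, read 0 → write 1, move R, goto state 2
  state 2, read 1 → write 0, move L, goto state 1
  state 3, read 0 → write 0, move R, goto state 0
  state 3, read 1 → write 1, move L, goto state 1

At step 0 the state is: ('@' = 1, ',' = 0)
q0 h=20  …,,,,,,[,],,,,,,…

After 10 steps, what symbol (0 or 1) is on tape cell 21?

t=0: q0 h=20  …,,,,,,[,],,,,,,…
t=1: q1 h=21  …,,,,,,[,],,,,,,…
t=2: q2 h=20  …,,,,,,[,]@,,,,,…
t=3: q2 h=21  …,,,,,@[@],,,,,,…
t=4: q1 h=20  …,,,,,,[@],,,,,,…
t=5: q3 h=21  …,,,,,@[,],,,,,,…
t=6: q0 h=22  …,,,,@,[,],,,,,,…
t=7: q1 h=23  …,,,@,,[,],,,,,,…
t=8: q2 h=22  …,,,,@,[,]@,,,,,…
t=9: q2 h=23  …,,,@,@[@],,,,,,…
t=10: q1 h=22  …,,,,@,[@],,,,,,…

0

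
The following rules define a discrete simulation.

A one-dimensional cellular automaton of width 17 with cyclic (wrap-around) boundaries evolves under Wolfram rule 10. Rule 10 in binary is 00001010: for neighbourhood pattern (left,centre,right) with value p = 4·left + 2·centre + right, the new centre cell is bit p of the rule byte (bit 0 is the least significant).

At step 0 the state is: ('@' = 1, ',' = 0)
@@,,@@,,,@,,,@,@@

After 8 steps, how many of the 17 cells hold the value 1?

k=0  @@,,@@,,,@,,,@,@@
k=1  ,,,@@,,,@,,,@,,@,
k=2  ,,@@,,,@,,,@,,@,,
k=3  ,@@,,,@,,,@,,@,,,
k=4  @@,,,@,,,@,,@,,,,
k=5  @,,,@,,,@,,@,,,,@
k=6  ,,,@,,,@,,@,,,,@@
k=7  ,,@,,,@,,@,,,,@@,
k=8  ,@,,,@,,@,,,,@@,,

5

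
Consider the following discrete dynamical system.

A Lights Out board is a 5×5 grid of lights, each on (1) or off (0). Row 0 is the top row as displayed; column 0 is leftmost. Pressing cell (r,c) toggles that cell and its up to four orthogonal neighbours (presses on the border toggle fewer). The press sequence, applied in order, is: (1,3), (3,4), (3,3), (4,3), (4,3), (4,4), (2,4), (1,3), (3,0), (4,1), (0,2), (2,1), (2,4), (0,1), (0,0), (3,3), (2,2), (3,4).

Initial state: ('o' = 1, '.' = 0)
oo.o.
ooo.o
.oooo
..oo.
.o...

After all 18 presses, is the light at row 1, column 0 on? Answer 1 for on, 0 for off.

gen 0: oo.o.
ooo.o
.oooo
..oo.
.o...
gen 1: oo...
oo.o.
.oo.o
..oo.
.o...
gen 2: oo...
oo.o.
.oo..
..o.o
.o..o
gen 3: oo...
oo.o.
.ooo.
...o.
.o.oo
gen 4: oo...
oo.o.
.ooo.
.....
.oo..
gen 5: oo...
oo.o.
.ooo.
...o.
.o.oo
gen 6: oo...
oo.o.
.ooo.
...oo
.o...
gen 7: oo...
oo.oo
.oo.o
...o.
.o...
gen 8: oo.o.
ooo..
.oooo
...o.
.o...
gen 9: oo.o.
ooo..
ooooo
oo.o.
oo...
gen 10: oo.o.
ooo..
ooooo
o..o.
..o..
gen 11: o.o..
oo...
ooooo
o..o.
..o..
gen 12: o.o..
o....
...oo
oo.o.
..o..
gen 13: o.o..
o...o
.....
oo.oo
..o..
gen 14: .o...
oo..o
.....
oo.oo
..o..
gen 15: o....
.o..o
.....
oo.oo
..o..
gen 16: o....
.o..o
...o.
ooo..
..oo.
gen 17: o....
.oo.o
.oo..
oo...
..oo.
gen 18: o....
.oo.o
.oo.o
oo.oo
..ooo

0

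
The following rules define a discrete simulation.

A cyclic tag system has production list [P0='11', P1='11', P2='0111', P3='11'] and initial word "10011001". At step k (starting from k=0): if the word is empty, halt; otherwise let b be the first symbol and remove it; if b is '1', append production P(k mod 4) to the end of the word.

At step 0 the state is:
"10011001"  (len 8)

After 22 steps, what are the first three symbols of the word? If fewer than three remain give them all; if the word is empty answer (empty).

111

k=0  "10011001"  (len 8)
k=1  "001100111"  (len 9)
k=2  "01100111"  (len 8)
k=3  "1100111"  (len 7)
k=4  "10011111"  (len 8)
k=5  "001111111"  (len 9)
k=6  "01111111"  (len 8)
k=7  "1111111"  (len 7)
k=8  "11111111"  (len 8)
k=9  "111111111"  (len 9)
k=10  "1111111111"  (len 10)
k=11  "1111111110111"  (len 13)
k=12  "11111111011111"  (len 14)
k=13  "111111101111111"  (len 15)
k=14  "1111110111111111"  (len 16)
k=15  "1111101111111110111"  (len 19)
k=16  "11110111111111011111"  (len 20)
k=17  "111011111111101111111"  (len 21)
k=18  "1101111111110111111111"  (len 22)
k=19  "1011111111101111111110111"  (len 25)
k=20  "01111111110111111111011111"  (len 26)
k=21  "1111111110111111111011111"  (len 25)
k=22  "11111111011111111101111111"  (len 26)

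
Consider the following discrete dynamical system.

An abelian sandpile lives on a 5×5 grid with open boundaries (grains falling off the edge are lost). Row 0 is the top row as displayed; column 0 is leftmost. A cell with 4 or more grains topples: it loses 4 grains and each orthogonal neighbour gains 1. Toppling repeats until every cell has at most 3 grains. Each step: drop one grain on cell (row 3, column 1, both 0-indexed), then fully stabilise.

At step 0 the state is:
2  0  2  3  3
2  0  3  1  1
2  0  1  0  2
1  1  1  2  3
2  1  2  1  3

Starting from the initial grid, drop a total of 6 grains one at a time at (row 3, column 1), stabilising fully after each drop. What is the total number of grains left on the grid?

45

t=0: 2  0  2  3  3
2  0  3  1  1
2  0  1  0  2
1  1  1  2  3
2  1  2  1  3
t=1: 2  0  2  3  3
2  0  3  1  1
2  0  1  0  2
1  2  1  2  3
2  1  2  1  3
t=2: 2  0  2  3  3
2  0  3  1  1
2  0  1  0  2
1  3  1  2  3
2  1  2  1  3
t=3: 2  0  2  3  3
2  0  3  1  1
2  1  1  0  2
2  0  2  2  3
2  2  2  1  3
t=4: 2  0  2  3  3
2  0  3  1  1
2  1  1  0  2
2  1  2  2  3
2  2  2  1  3
t=5: 2  0  2  3  3
2  0  3  1  1
2  1  1  0  2
2  2  2  2  3
2  2  2  1  3
t=6: 2  0  2  3  3
2  0  3  1  1
2  1  1  0  2
2  3  2  2  3
2  2  2  1  3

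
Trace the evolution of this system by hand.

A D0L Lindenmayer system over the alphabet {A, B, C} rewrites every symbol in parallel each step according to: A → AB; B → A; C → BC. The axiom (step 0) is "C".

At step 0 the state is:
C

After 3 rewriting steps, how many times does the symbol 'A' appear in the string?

2

step 0: C
step 1: BC
step 2: ABC
step 3: ABABC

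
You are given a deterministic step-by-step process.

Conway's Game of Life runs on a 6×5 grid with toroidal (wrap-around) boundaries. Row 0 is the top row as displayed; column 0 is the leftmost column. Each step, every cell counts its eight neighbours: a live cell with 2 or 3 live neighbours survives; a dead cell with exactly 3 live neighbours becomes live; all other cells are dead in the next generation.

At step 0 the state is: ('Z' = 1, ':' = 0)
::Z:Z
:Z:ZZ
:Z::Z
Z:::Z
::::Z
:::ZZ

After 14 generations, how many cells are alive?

gen 0: ::Z:Z
:Z:ZZ
:Z::Z
Z:::Z
::::Z
:::ZZ
gen 1: ::Z::
:Z::Z
:ZZ::
:::ZZ
:::::
Z:::Z
gen 2: :Z:ZZ
ZZ:Z:
:ZZ:Z
::ZZ:
Z::Z:
:::::
gen 3: :Z:ZZ
:::::
::::Z
Z::::
::ZZZ
Z:ZZ:
gen 4: ZZ:ZZ
Z::ZZ
:::::
Z::::
Z:Z::
Z::::
gen 5: :ZZZ:
:ZZZ:
Z::::
:Z:::
Z:::Z
::ZZ:
gen 6: ::::Z
Z::ZZ
Z::::
:Z::Z
ZZZZZ
Z::::
gen 7: :::Z:
Z::Z:
:Z:Z:
:::::
::ZZ:
::Z::
gen 8: ::ZZZ
:::Z:
::Z:Z
:::Z:
::ZZ:
::Z::
gen 9: ::Z:Z
:::::
::Z:Z
::::Z
::ZZ:
:Z::Z
gen 10: Z::Z:
:::::
:::Z:
::Z:Z
Z:ZZZ
ZZ::Z
gen 11: ZZ:::
::::Z
:::Z:
ZZZ::
::Z::
:::::
gen 12: Z::::
Z:::Z
ZZZZZ
:ZZZ:
::Z::
:Z:::
gen 13: ZZ::Z
::Z::
:::::
:::::
:::Z:
:Z:::
gen 14: ZZZ::
ZZ:::
:::::
:::::
:::::
:ZZ:Z

8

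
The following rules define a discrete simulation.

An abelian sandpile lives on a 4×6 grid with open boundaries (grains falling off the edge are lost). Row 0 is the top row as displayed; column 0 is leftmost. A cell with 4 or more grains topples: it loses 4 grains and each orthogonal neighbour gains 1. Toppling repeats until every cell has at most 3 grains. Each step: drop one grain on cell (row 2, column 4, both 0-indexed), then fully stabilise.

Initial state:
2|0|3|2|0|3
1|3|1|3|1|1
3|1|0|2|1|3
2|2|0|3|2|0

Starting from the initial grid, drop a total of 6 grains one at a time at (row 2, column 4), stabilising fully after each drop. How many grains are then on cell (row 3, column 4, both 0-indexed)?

1

k=0  2|0|3|2|0|3
1|3|1|3|1|1
3|1|0|2|1|3
2|2|0|3|2|0
k=1  2|0|3|2|0|3
1|3|1|3|1|1
3|1|0|2|2|3
2|2|0|3|2|0
k=2  2|0|3|2|0|3
1|3|1|3|1|1
3|1|0|2|3|3
2|2|0|3|2|0
k=3  2|0|3|2|0|3
1|3|1|3|2|2
3|1|0|3|1|0
2|2|0|3|3|1
k=4  2|0|3|2|0|3
1|3|1|3|2|2
3|1|0|3|2|0
2|2|0|3|3|1
k=5  2|0|3|2|0|3
1|3|1|3|2|2
3|1|0|3|3|0
2|2|0|3|3|1
k=6  2|0|3|3|1|3
1|3|2|1|0|3
3|1|1|2|3|1
2|2|1|1|1|2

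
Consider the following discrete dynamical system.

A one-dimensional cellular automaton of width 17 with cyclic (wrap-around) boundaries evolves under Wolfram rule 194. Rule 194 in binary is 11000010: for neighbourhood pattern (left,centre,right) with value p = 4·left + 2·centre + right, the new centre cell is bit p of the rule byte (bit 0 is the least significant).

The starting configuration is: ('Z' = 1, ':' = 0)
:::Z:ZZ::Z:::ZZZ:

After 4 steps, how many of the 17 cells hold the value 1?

4

0) :::Z:ZZ::Z:::ZZZ:
1) ::Z:::Z:Z:::Z:ZZ:
2) :Z:::Z:::::Z:::Z:
3) Z:::Z:::::Z:::Z::
4) :::Z:::::Z:::Z::Z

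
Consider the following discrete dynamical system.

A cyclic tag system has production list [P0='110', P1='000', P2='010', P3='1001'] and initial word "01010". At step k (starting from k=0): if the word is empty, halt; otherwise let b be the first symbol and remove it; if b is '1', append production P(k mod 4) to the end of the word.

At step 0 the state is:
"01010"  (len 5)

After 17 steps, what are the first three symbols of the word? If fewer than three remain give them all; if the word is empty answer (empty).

011

0) "01010"  (len 5)
1) "1010"  (len 4)
2) "010000"  (len 6)
3) "10000"  (len 5)
4) "00001001"  (len 8)
5) "0001001"  (len 7)
6) "001001"  (len 6)
7) "01001"  (len 5)
8) "1001"  (len 4)
9) "001110"  (len 6)
10) "01110"  (len 5)
11) "1110"  (len 4)
12) "1101001"  (len 7)
13) "101001110"  (len 9)
14) "01001110000"  (len 11)
15) "1001110000"  (len 10)
16) "0011100001001"  (len 13)
17) "011100001001"  (len 12)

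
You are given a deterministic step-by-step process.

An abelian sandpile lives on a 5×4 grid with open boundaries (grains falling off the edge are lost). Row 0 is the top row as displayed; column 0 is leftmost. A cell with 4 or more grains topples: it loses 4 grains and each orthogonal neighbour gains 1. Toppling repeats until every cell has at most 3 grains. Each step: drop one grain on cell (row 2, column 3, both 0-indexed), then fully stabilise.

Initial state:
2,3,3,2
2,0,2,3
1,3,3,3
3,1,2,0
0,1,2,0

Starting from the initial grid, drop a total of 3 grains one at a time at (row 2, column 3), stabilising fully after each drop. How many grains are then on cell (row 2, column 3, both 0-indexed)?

0

k=0  2,3,3,2
2,0,2,3
1,3,3,3
3,1,2,0
0,1,2,0
k=1  3,0,2,0
2,3,1,2
2,0,2,2
3,2,3,1
0,1,2,0
k=2  3,0,2,0
2,3,1,2
2,0,2,3
3,2,3,1
0,1,2,0
k=3  3,0,2,0
2,3,1,3
2,0,3,0
3,2,3,2
0,1,2,0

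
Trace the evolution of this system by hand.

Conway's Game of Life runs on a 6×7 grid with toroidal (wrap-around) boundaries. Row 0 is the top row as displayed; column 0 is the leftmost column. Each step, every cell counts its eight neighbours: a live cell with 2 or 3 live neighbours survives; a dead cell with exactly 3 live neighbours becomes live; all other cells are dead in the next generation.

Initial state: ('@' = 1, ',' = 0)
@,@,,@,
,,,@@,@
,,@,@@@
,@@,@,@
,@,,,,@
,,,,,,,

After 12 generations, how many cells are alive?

3

[0] @,@,,@,
,,,@@,@
,,@,@@@
,@@,@,@
,@,,,,@
,,,,,,,
[1] ,,,@@@@
@@@,,,,
,@@,,,@
,@@,@,@
,@@,,@,
@@,,,,@
[2] ,,,@@@,
,,,,@,,
,,,,,@@
,,,,,,@
,,,@,@,
,@,@,,,
[3] ,,@@,@,
,,,@,,@
,,,,,@@
,,,,@,@
,,@,@,,
,,,@,@,
[4] ,,@@,@@
,,@@,,@
@,,,@,@
,,,@@,@
,,,,@,,
,,,,,@,
[5] ,,@@,@@
,@@,,,,
@,@,@,@
@,,@@,@
,,,@@,,
,,,@,@@
[6] @@,@,@@
,,,,@,,
,,@,@,@
@@@,,,@
@,@,,,,
,,,,,,@
[7] @,,,@@@
,@@,@,,
,,@,,,@
,,@,,@@
,,@,,,,
,,@,,@,
[8] @,@,@,@
,@@,@,,
@,@,,,@
,@@@,@@
,@@@,@@
,@,@@@,
[9] @,,,,,@
,,@,,,,
,,,,@,@
,,,,,,,
,,,,,,,
,,,,,,,
[10] ,,,,,,,
@,,,,@@
,,,,,,,
,,,,,,,
,,,,,,,
,,,,,,,
[11] ,,,,,,@
,,,,,,@
,,,,,,@
,,,,,,,
,,,,,,,
,,,,,,,
[12] ,,,,,,,
@,,,,@@
,,,,,,,
,,,,,,,
,,,,,,,
,,,,,,,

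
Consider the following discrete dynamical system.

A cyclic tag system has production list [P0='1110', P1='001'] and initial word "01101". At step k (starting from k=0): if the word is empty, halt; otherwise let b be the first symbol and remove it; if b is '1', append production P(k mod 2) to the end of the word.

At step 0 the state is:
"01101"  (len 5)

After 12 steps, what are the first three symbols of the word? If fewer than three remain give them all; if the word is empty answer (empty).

0) "01101"  (len 5)
1) "1101"  (len 4)
2) "101001"  (len 6)
3) "010011110"  (len 9)
4) "10011110"  (len 8)
5) "00111101110"  (len 11)
6) "0111101110"  (len 10)
7) "111101110"  (len 9)
8) "11101110001"  (len 11)
9) "11011100011110"  (len 14)
10) "1011100011110001"  (len 16)
11) "0111000111100011110"  (len 19)
12) "111000111100011110"  (len 18)

111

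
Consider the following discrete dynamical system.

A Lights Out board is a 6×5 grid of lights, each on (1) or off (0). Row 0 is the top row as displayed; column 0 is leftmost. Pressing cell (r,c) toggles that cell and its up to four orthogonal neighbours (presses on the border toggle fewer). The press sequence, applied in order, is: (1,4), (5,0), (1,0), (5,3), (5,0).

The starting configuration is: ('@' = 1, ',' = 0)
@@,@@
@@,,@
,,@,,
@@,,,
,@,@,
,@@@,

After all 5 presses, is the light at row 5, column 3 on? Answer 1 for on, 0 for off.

[0] @@,@@
@@,,@
,,@,,
@@,,,
,@,@,
,@@@,
[1] @@,@,
@@,@,
,,@,@
@@,,,
,@,@,
,@@@,
[2] @@,@,
@@,@,
,,@,@
@@,,,
@@,@,
@,@@,
[3] ,@,@,
,,,@,
@,@,@
@@,,,
@@,@,
@,@@,
[4] ,@,@,
,,,@,
@,@,@
@@,,,
@@,,,
@,,,@
[5] ,@,@,
,,,@,
@,@,@
@@,,,
,@,,,
,@,,@

0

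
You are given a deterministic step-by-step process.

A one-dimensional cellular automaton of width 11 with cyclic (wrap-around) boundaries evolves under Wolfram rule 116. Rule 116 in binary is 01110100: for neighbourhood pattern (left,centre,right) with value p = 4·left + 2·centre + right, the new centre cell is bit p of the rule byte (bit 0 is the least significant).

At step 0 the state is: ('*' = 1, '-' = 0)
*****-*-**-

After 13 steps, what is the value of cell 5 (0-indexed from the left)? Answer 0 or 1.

t=0: *****-*-**-
t=1: ----****-**
t=2: *------**-*
t=3: **------**-
t=4: -**------**
t=5: *-**------*
t=6: **-**------
t=7: -**-**-----
t=8: --**-**----
t=9: ---**-**---
t=10: ----**-**--
t=11: -----**-**-
t=12: ------**-**
t=13: *------**-*

0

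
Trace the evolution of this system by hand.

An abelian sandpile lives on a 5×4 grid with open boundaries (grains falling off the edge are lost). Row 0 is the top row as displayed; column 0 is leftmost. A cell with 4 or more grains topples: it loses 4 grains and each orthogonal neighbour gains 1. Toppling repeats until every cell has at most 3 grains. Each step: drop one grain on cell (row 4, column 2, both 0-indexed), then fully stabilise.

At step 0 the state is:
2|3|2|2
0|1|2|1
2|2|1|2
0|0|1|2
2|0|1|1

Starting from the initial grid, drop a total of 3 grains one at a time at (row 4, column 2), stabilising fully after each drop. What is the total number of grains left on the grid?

29

0) 2|3|2|2
0|1|2|1
2|2|1|2
0|0|1|2
2|0|1|1
1) 2|3|2|2
0|1|2|1
2|2|1|2
0|0|1|2
2|0|2|1
2) 2|3|2|2
0|1|2|1
2|2|1|2
0|0|1|2
2|0|3|1
3) 2|3|2|2
0|1|2|1
2|2|1|2
0|0|2|2
2|1|0|2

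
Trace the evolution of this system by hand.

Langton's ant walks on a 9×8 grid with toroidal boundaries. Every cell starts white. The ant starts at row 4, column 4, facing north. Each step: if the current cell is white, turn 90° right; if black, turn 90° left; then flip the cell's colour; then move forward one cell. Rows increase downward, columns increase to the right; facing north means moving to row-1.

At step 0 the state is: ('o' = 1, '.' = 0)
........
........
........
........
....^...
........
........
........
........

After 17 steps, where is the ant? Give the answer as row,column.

0) ........
........
........
........
....^...
........
........
........
........
1) ........
........
........
........
....o>..
........
........
........
........
2) ........
........
........
........
....oo..
.....v..
........
........
........
3) ........
........
........
........
....oo..
....<o..
........
........
........
4) ........
........
........
........
....^o..
....oo..
........
........
........
5) ........
........
........
........
...<.o..
....oo..
........
........
........
6) ........
........
........
...^....
...o.o..
....oo..
........
........
........
7) ........
........
........
...o>...
...o.o..
....oo..
........
........
........
8) ........
........
........
...oo...
...ovo..
....oo..
........
........
........
9) ........
........
........
...oo...
...<oo..
....oo..
........
........
........
10) ........
........
........
...oo...
....oo..
...voo..
........
........
........
11) ........
........
........
...oo...
....oo..
..<ooo..
........
........
........
12) ........
........
........
...oo...
..^.oo..
..oooo..
........
........
........
13) ........
........
........
...oo...
..o>oo..
..oooo..
........
........
........
14) ........
........
........
...oo...
..oooo..
..ovoo..
........
........
........
15) ........
........
........
...oo...
..oooo..
..o.>o..
........
........
........
16) ........
........
........
...oo...
..oo^o..
..o..o..
........
........
........
17) ........
........
........
...oo...
..o<.o..
..o..o..
........
........
........

4,3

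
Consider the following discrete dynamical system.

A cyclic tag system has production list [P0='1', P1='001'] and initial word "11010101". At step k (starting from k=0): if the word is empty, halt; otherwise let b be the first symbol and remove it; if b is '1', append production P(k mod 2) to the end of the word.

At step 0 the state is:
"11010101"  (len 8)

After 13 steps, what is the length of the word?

gen 0: "11010101"  (len 8)
gen 1: "10101011"  (len 8)
gen 2: "0101011001"  (len 10)
gen 3: "101011001"  (len 9)
gen 4: "01011001001"  (len 11)
gen 5: "1011001001"  (len 10)
gen 6: "011001001001"  (len 12)
gen 7: "11001001001"  (len 11)
gen 8: "1001001001001"  (len 13)
gen 9: "0010010010011"  (len 13)
gen 10: "010010010011"  (len 12)
gen 11: "10010010011"  (len 11)
gen 12: "0010010011001"  (len 13)
gen 13: "010010011001"  (len 12)

12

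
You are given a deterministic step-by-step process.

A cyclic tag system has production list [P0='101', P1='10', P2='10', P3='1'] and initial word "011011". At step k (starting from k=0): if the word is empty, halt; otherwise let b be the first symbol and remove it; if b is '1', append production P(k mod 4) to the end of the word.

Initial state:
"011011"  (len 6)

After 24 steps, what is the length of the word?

12

t=0: "011011"  (len 6)
t=1: "11011"  (len 5)
t=2: "101110"  (len 6)
t=3: "0111010"  (len 7)
t=4: "111010"  (len 6)
t=5: "11010101"  (len 8)
t=6: "101010110"  (len 9)
t=7: "0101011010"  (len 10)
t=8: "101011010"  (len 9)
t=9: "01011010101"  (len 11)
t=10: "1011010101"  (len 10)
t=11: "01101010110"  (len 11)
t=12: "1101010110"  (len 10)
t=13: "101010110101"  (len 12)
t=14: "0101011010110"  (len 13)
t=15: "101011010110"  (len 12)
t=16: "010110101101"  (len 12)
t=17: "10110101101"  (len 11)
t=18: "011010110110"  (len 12)
t=19: "11010110110"  (len 11)
t=20: "10101101101"  (len 11)
t=21: "0101101101101"  (len 13)
t=22: "101101101101"  (len 12)
t=23: "0110110110110"  (len 13)
t=24: "110110110110"  (len 12)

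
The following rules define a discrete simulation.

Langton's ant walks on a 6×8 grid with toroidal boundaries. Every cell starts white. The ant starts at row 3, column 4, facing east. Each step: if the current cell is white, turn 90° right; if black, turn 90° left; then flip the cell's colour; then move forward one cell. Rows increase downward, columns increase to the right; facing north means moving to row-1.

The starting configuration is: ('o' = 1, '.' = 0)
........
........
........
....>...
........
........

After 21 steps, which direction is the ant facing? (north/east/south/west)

north

t=0: ........
........
........
....>...
........
........
t=1: ........
........
........
....o...
....v...
........
t=2: ........
........
........
....o...
...<o...
........
t=3: ........
........
........
...^o...
...oo...
........
t=4: ........
........
........
...o>...
...oo...
........
t=5: ........
........
....^...
...o....
...oo...
........
t=6: ........
........
....o>..
...o....
...oo...
........
t=7: ........
........
....oo..
...o.v..
...oo...
........
t=8: ........
........
....oo..
...o<o..
...oo...
........
t=9: ........
........
....^o..
...ooo..
...oo...
........
t=10: ........
........
...<.o..
...ooo..
...oo...
........
t=11: ........
...^....
...o.o..
...ooo..
...oo...
........
t=12: ........
...o>...
...o.o..
...ooo..
...oo...
........
t=13: ........
...oo...
...ovo..
...ooo..
...oo...
........
t=14: ........
...oo...
...<oo..
...ooo..
...oo...
........
t=15: ........
...oo...
....oo..
...voo..
...oo...
........
t=16: ........
...oo...
....oo..
....>o..
...oo...
........
t=17: ........
...oo...
....^o..
.....o..
...oo...
........
t=18: ........
...oo...
...<.o..
.....o..
...oo...
........
t=19: ........
...^o...
...o.o..
.....o..
...oo...
........
t=20: ........
..<.o...
...o.o..
.....o..
...oo...
........
t=21: ..^.....
..o.o...
...o.o..
.....o..
...oo...
........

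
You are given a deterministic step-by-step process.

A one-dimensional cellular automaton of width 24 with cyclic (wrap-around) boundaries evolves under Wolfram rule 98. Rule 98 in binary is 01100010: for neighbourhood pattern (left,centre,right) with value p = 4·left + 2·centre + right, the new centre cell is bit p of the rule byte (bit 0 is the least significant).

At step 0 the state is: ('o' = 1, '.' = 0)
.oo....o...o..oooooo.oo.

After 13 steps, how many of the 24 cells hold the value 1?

k=0  .oo....o...o..oooooo.oo.
k=1  o.o...o...o..o.....oo.o.
k=2  .o...o...o..o.....o.oo.o
k=3  o...o...o..o.....o.o.oo.
k=4  ...o...o..o.....o.o.o.oo
k=5  ..o...o..o.....o.o.o.o.o
k=6  .o...o..o.....o.o.o.o.o.
k=7  o...o..o.....o.o.o.o.o..
k=8  ...o..o.....o.o.o.o.o..o
k=9  ..o..o.....o.o.o.o.o..o.
k=10  .o..o.....o.o.o.o.o..o..
k=11  o..o.....o.o.o.o.o..o...
k=12  ..o.....o.o.o.o.o..o...o
k=13  .o.....o.o.o.o.o..o...o.

8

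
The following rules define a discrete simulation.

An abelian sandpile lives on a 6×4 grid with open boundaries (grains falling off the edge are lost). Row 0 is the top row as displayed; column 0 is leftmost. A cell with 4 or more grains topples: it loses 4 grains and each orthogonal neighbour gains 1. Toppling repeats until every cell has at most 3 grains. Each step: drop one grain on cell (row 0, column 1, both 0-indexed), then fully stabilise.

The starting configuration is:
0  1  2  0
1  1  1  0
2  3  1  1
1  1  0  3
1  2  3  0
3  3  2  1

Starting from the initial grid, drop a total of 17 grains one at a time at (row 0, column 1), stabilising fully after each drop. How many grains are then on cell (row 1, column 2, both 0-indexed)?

3

k=0  0  1  2  0
1  1  1  0
2  3  1  1
1  1  0  3
1  2  3  0
3  3  2  1
k=1  0  2  2  0
1  1  1  0
2  3  1  1
1  1  0  3
1  2  3  0
3  3  2  1
k=2  0  3  2  0
1  1  1  0
2  3  1  1
1  1  0  3
1  2  3  0
3  3  2  1
k=3  1  0  3  0
1  2  1  0
2  3  1  1
1  1  0  3
1  2  3  0
3  3  2  1
k=4  1  1  3  0
1  2  1  0
2  3  1  1
1  1  0  3
1  2  3  0
3  3  2  1
k=5  1  2  3  0
1  2  1  0
2  3  1  1
1  1  0  3
1  2  3  0
3  3  2  1
k=6  1  3  3  0
1  2  1  0
2  3  1  1
1  1  0  3
1  2  3  0
3  3  2  1
k=7  2  1  0  1
1  3  2  0
2  3  1  1
1  1  0  3
1  2  3  0
3  3  2  1
k=8  2  2  0  1
1  3  2  0
2  3  1  1
1  1  0  3
1  2  3  0
3  3  2  1
k=9  2  3  0  1
1  3  2  0
2  3  1  1
1  1  0  3
1  2  3  0
3  3  2  1
k=10  3  1  1  1
2  1  3  0
3  0  2  1
1  2  0  3
1  2  3  0
3  3  2  1
k=11  3  2  1  1
2  1  3  0
3  0  2  1
1  2  0  3
1  2  3  0
3  3  2  1
k=12  3  3  1  1
2  1  3  0
3  0  2  1
1  2  0  3
1  2  3  0
3  3  2  1
k=13  0  1  2  1
3  2  3  0
3  0  2  1
1  2  0  3
1  2  3  0
3  3  2  1
k=14  0  2  2  1
3  2  3  0
3  0  2  1
1  2  0  3
1  2  3  0
3  3  2  1
k=15  0  3  2  1
3  2  3  0
3  0  2  1
1  2  0  3
1  2  3  0
3  3  2  1
k=16  1  0  3  1
3  3  3  0
3  0  2  1
1  2  0  3
1  2  3  0
3  3  2  1
k=17  1  1  3  1
3  3  3  0
3  0  2  1
1  2  0  3
1  2  3  0
3  3  2  1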